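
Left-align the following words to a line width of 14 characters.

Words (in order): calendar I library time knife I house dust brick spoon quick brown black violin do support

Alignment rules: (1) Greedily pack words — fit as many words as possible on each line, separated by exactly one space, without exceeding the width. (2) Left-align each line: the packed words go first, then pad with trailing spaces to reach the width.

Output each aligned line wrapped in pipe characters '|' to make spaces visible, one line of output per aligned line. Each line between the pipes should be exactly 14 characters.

Line 1: ['calendar', 'I'] (min_width=10, slack=4)
Line 2: ['library', 'time'] (min_width=12, slack=2)
Line 3: ['knife', 'I', 'house'] (min_width=13, slack=1)
Line 4: ['dust', 'brick'] (min_width=10, slack=4)
Line 5: ['spoon', 'quick'] (min_width=11, slack=3)
Line 6: ['brown', 'black'] (min_width=11, slack=3)
Line 7: ['violin', 'do'] (min_width=9, slack=5)
Line 8: ['support'] (min_width=7, slack=7)

Answer: |calendar I    |
|library time  |
|knife I house |
|dust brick    |
|spoon quick   |
|brown black   |
|violin do     |
|support       |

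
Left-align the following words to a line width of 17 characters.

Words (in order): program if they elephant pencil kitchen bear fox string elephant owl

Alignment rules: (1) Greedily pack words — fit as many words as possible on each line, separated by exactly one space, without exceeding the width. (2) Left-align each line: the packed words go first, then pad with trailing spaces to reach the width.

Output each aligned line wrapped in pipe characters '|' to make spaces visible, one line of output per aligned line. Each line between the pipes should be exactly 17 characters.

Answer: |program if they  |
|elephant pencil  |
|kitchen bear fox |
|string elephant  |
|owl              |

Derivation:
Line 1: ['program', 'if', 'they'] (min_width=15, slack=2)
Line 2: ['elephant', 'pencil'] (min_width=15, slack=2)
Line 3: ['kitchen', 'bear', 'fox'] (min_width=16, slack=1)
Line 4: ['string', 'elephant'] (min_width=15, slack=2)
Line 5: ['owl'] (min_width=3, slack=14)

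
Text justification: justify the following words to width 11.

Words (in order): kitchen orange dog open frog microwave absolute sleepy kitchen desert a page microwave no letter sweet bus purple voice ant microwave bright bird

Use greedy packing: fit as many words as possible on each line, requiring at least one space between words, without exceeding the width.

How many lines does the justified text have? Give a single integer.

Answer: 16

Derivation:
Line 1: ['kitchen'] (min_width=7, slack=4)
Line 2: ['orange', 'dog'] (min_width=10, slack=1)
Line 3: ['open', 'frog'] (min_width=9, slack=2)
Line 4: ['microwave'] (min_width=9, slack=2)
Line 5: ['absolute'] (min_width=8, slack=3)
Line 6: ['sleepy'] (min_width=6, slack=5)
Line 7: ['kitchen'] (min_width=7, slack=4)
Line 8: ['desert', 'a'] (min_width=8, slack=3)
Line 9: ['page'] (min_width=4, slack=7)
Line 10: ['microwave'] (min_width=9, slack=2)
Line 11: ['no', 'letter'] (min_width=9, slack=2)
Line 12: ['sweet', 'bus'] (min_width=9, slack=2)
Line 13: ['purple'] (min_width=6, slack=5)
Line 14: ['voice', 'ant'] (min_width=9, slack=2)
Line 15: ['microwave'] (min_width=9, slack=2)
Line 16: ['bright', 'bird'] (min_width=11, slack=0)
Total lines: 16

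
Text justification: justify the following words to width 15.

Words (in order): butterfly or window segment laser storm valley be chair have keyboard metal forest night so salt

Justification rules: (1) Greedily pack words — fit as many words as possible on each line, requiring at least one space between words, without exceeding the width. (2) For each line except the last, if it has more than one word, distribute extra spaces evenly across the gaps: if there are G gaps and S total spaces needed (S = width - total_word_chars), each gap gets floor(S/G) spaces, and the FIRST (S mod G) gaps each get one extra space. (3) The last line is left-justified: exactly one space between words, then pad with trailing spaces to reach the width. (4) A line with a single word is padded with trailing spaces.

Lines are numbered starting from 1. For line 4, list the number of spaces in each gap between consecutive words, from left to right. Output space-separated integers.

Answer: 1 1

Derivation:
Line 1: ['butterfly', 'or'] (min_width=12, slack=3)
Line 2: ['window', 'segment'] (min_width=14, slack=1)
Line 3: ['laser', 'storm'] (min_width=11, slack=4)
Line 4: ['valley', 'be', 'chair'] (min_width=15, slack=0)
Line 5: ['have', 'keyboard'] (min_width=13, slack=2)
Line 6: ['metal', 'forest'] (min_width=12, slack=3)
Line 7: ['night', 'so', 'salt'] (min_width=13, slack=2)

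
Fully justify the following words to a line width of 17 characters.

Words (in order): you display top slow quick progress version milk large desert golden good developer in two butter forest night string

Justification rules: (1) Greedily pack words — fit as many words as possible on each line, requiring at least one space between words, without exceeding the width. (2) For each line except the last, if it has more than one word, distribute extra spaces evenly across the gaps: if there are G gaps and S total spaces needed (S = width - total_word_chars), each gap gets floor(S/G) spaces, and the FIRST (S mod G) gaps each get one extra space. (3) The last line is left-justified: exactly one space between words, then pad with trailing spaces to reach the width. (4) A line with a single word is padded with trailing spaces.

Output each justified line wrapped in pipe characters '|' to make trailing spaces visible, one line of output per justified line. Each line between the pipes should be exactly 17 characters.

Answer: |you  display  top|
|slow        quick|
|progress  version|
|milk large desert|
|golden       good|
|developer  in two|
|butter     forest|
|night string     |

Derivation:
Line 1: ['you', 'display', 'top'] (min_width=15, slack=2)
Line 2: ['slow', 'quick'] (min_width=10, slack=7)
Line 3: ['progress', 'version'] (min_width=16, slack=1)
Line 4: ['milk', 'large', 'desert'] (min_width=17, slack=0)
Line 5: ['golden', 'good'] (min_width=11, slack=6)
Line 6: ['developer', 'in', 'two'] (min_width=16, slack=1)
Line 7: ['butter', 'forest'] (min_width=13, slack=4)
Line 8: ['night', 'string'] (min_width=12, slack=5)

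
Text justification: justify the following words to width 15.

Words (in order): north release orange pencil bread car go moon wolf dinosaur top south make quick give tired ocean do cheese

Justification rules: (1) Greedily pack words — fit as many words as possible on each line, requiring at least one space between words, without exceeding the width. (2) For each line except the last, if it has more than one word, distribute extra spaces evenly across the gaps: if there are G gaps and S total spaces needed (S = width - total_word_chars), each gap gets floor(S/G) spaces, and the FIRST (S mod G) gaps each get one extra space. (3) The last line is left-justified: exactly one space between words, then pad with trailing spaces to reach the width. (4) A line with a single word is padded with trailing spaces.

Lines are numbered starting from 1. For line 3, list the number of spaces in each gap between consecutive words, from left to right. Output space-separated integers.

Answer: 3 2

Derivation:
Line 1: ['north', 'release'] (min_width=13, slack=2)
Line 2: ['orange', 'pencil'] (min_width=13, slack=2)
Line 3: ['bread', 'car', 'go'] (min_width=12, slack=3)
Line 4: ['moon', 'wolf'] (min_width=9, slack=6)
Line 5: ['dinosaur', 'top'] (min_width=12, slack=3)
Line 6: ['south', 'make'] (min_width=10, slack=5)
Line 7: ['quick', 'give'] (min_width=10, slack=5)
Line 8: ['tired', 'ocean', 'do'] (min_width=14, slack=1)
Line 9: ['cheese'] (min_width=6, slack=9)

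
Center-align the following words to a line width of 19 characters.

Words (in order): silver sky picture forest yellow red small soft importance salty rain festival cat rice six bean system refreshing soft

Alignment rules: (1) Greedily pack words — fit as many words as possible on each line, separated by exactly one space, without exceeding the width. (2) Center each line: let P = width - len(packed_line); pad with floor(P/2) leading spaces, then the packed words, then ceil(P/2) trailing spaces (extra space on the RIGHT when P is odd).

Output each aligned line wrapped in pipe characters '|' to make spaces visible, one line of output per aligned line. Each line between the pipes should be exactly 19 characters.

Answer: |silver sky picture |
| forest yellow red |
|    small soft     |
| importance salty  |
| rain festival cat |
|   rice six bean   |
| system refreshing |
|       soft        |

Derivation:
Line 1: ['silver', 'sky', 'picture'] (min_width=18, slack=1)
Line 2: ['forest', 'yellow', 'red'] (min_width=17, slack=2)
Line 3: ['small', 'soft'] (min_width=10, slack=9)
Line 4: ['importance', 'salty'] (min_width=16, slack=3)
Line 5: ['rain', 'festival', 'cat'] (min_width=17, slack=2)
Line 6: ['rice', 'six', 'bean'] (min_width=13, slack=6)
Line 7: ['system', 'refreshing'] (min_width=17, slack=2)
Line 8: ['soft'] (min_width=4, slack=15)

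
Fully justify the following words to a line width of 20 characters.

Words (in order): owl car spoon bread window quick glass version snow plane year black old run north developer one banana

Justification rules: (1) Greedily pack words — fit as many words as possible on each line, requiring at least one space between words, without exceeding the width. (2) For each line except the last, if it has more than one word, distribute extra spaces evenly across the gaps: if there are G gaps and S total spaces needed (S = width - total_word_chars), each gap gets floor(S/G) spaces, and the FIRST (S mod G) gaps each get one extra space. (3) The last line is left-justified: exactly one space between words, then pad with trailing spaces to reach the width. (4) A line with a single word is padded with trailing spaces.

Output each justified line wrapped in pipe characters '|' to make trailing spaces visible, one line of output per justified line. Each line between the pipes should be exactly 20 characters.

Answer: |owl  car spoon bread|
|window  quick  glass|
|version  snow  plane|
|year  black  old run|
|north  developer one|
|banana              |

Derivation:
Line 1: ['owl', 'car', 'spoon', 'bread'] (min_width=19, slack=1)
Line 2: ['window', 'quick', 'glass'] (min_width=18, slack=2)
Line 3: ['version', 'snow', 'plane'] (min_width=18, slack=2)
Line 4: ['year', 'black', 'old', 'run'] (min_width=18, slack=2)
Line 5: ['north', 'developer', 'one'] (min_width=19, slack=1)
Line 6: ['banana'] (min_width=6, slack=14)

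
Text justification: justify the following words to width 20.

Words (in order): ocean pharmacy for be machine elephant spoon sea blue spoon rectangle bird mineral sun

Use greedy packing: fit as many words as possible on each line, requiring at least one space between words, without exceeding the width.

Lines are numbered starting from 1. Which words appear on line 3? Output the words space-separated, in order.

Line 1: ['ocean', 'pharmacy', 'for'] (min_width=18, slack=2)
Line 2: ['be', 'machine', 'elephant'] (min_width=19, slack=1)
Line 3: ['spoon', 'sea', 'blue', 'spoon'] (min_width=20, slack=0)
Line 4: ['rectangle', 'bird'] (min_width=14, slack=6)
Line 5: ['mineral', 'sun'] (min_width=11, slack=9)

Answer: spoon sea blue spoon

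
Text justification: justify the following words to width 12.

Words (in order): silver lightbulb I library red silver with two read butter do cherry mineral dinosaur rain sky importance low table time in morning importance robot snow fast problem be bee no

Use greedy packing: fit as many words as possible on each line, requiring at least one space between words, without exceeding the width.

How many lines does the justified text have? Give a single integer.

Line 1: ['silver'] (min_width=6, slack=6)
Line 2: ['lightbulb', 'I'] (min_width=11, slack=1)
Line 3: ['library', 'red'] (min_width=11, slack=1)
Line 4: ['silver', 'with'] (min_width=11, slack=1)
Line 5: ['two', 'read'] (min_width=8, slack=4)
Line 6: ['butter', 'do'] (min_width=9, slack=3)
Line 7: ['cherry'] (min_width=6, slack=6)
Line 8: ['mineral'] (min_width=7, slack=5)
Line 9: ['dinosaur'] (min_width=8, slack=4)
Line 10: ['rain', 'sky'] (min_width=8, slack=4)
Line 11: ['importance'] (min_width=10, slack=2)
Line 12: ['low', 'table'] (min_width=9, slack=3)
Line 13: ['time', 'in'] (min_width=7, slack=5)
Line 14: ['morning'] (min_width=7, slack=5)
Line 15: ['importance'] (min_width=10, slack=2)
Line 16: ['robot', 'snow'] (min_width=10, slack=2)
Line 17: ['fast', 'problem'] (min_width=12, slack=0)
Line 18: ['be', 'bee', 'no'] (min_width=9, slack=3)
Total lines: 18

Answer: 18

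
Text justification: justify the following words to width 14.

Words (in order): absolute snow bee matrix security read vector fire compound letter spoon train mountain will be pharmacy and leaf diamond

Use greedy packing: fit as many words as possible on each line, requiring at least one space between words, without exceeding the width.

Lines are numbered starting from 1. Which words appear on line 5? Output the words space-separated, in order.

Answer: compound

Derivation:
Line 1: ['absolute', 'snow'] (min_width=13, slack=1)
Line 2: ['bee', 'matrix'] (min_width=10, slack=4)
Line 3: ['security', 'read'] (min_width=13, slack=1)
Line 4: ['vector', 'fire'] (min_width=11, slack=3)
Line 5: ['compound'] (min_width=8, slack=6)
Line 6: ['letter', 'spoon'] (min_width=12, slack=2)
Line 7: ['train', 'mountain'] (min_width=14, slack=0)
Line 8: ['will', 'be'] (min_width=7, slack=7)
Line 9: ['pharmacy', 'and'] (min_width=12, slack=2)
Line 10: ['leaf', 'diamond'] (min_width=12, slack=2)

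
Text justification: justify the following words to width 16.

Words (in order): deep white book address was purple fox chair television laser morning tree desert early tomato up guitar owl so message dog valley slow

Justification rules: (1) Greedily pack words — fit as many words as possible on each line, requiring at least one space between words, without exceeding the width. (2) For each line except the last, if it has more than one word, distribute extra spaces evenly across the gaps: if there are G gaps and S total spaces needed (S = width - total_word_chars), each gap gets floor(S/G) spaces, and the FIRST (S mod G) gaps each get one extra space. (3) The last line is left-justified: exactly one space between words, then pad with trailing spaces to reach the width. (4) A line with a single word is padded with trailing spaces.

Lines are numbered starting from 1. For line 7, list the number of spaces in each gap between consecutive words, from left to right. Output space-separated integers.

Line 1: ['deep', 'white', 'book'] (min_width=15, slack=1)
Line 2: ['address', 'was'] (min_width=11, slack=5)
Line 3: ['purple', 'fox', 'chair'] (min_width=16, slack=0)
Line 4: ['television', 'laser'] (min_width=16, slack=0)
Line 5: ['morning', 'tree'] (min_width=12, slack=4)
Line 6: ['desert', 'early'] (min_width=12, slack=4)
Line 7: ['tomato', 'up', 'guitar'] (min_width=16, slack=0)
Line 8: ['owl', 'so', 'message'] (min_width=14, slack=2)
Line 9: ['dog', 'valley', 'slow'] (min_width=15, slack=1)

Answer: 1 1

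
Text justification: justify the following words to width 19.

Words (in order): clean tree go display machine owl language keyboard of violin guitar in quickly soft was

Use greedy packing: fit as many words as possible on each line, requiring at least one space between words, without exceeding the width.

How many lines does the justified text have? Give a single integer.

Line 1: ['clean', 'tree', 'go'] (min_width=13, slack=6)
Line 2: ['display', 'machine', 'owl'] (min_width=19, slack=0)
Line 3: ['language', 'keyboard'] (min_width=17, slack=2)
Line 4: ['of', 'violin', 'guitar', 'in'] (min_width=19, slack=0)
Line 5: ['quickly', 'soft', 'was'] (min_width=16, slack=3)
Total lines: 5

Answer: 5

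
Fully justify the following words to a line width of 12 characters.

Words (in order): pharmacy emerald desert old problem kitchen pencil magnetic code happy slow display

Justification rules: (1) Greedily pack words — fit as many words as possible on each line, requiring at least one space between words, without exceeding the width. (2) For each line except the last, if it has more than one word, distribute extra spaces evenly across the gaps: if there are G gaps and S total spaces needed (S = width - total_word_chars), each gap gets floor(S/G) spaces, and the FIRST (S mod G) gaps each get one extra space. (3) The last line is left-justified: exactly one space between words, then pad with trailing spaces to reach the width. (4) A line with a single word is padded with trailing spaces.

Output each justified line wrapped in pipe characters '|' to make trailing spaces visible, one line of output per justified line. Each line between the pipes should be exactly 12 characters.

Answer: |pharmacy    |
|emerald     |
|desert   old|
|problem     |
|kitchen     |
|pencil      |
|magnetic    |
|code   happy|
|slow display|

Derivation:
Line 1: ['pharmacy'] (min_width=8, slack=4)
Line 2: ['emerald'] (min_width=7, slack=5)
Line 3: ['desert', 'old'] (min_width=10, slack=2)
Line 4: ['problem'] (min_width=7, slack=5)
Line 5: ['kitchen'] (min_width=7, slack=5)
Line 6: ['pencil'] (min_width=6, slack=6)
Line 7: ['magnetic'] (min_width=8, slack=4)
Line 8: ['code', 'happy'] (min_width=10, slack=2)
Line 9: ['slow', 'display'] (min_width=12, slack=0)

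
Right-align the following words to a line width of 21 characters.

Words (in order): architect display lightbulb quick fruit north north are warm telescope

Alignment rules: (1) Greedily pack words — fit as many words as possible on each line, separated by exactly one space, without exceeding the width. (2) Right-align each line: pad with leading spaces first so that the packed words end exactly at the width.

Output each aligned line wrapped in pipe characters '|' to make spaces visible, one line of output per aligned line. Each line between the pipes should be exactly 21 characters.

Line 1: ['architect', 'display'] (min_width=17, slack=4)
Line 2: ['lightbulb', 'quick', 'fruit'] (min_width=21, slack=0)
Line 3: ['north', 'north', 'are', 'warm'] (min_width=20, slack=1)
Line 4: ['telescope'] (min_width=9, slack=12)

Answer: |    architect display|
|lightbulb quick fruit|
| north north are warm|
|            telescope|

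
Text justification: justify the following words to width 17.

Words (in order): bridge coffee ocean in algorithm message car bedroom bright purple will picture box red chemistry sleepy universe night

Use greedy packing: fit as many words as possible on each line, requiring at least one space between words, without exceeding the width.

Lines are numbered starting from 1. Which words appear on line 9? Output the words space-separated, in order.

Answer: night

Derivation:
Line 1: ['bridge', 'coffee'] (min_width=13, slack=4)
Line 2: ['ocean', 'in'] (min_width=8, slack=9)
Line 3: ['algorithm', 'message'] (min_width=17, slack=0)
Line 4: ['car', 'bedroom'] (min_width=11, slack=6)
Line 5: ['bright', 'purple'] (min_width=13, slack=4)
Line 6: ['will', 'picture', 'box'] (min_width=16, slack=1)
Line 7: ['red', 'chemistry'] (min_width=13, slack=4)
Line 8: ['sleepy', 'universe'] (min_width=15, slack=2)
Line 9: ['night'] (min_width=5, slack=12)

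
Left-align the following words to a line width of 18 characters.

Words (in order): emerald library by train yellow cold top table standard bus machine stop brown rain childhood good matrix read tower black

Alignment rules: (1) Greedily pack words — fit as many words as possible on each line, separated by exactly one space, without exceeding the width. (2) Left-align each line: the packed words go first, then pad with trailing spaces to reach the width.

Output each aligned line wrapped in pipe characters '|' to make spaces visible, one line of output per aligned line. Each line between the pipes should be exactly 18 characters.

Line 1: ['emerald', 'library', 'by'] (min_width=18, slack=0)
Line 2: ['train', 'yellow', 'cold'] (min_width=17, slack=1)
Line 3: ['top', 'table', 'standard'] (min_width=18, slack=0)
Line 4: ['bus', 'machine', 'stop'] (min_width=16, slack=2)
Line 5: ['brown', 'rain'] (min_width=10, slack=8)
Line 6: ['childhood', 'good'] (min_width=14, slack=4)
Line 7: ['matrix', 'read', 'tower'] (min_width=17, slack=1)
Line 8: ['black'] (min_width=5, slack=13)

Answer: |emerald library by|
|train yellow cold |
|top table standard|
|bus machine stop  |
|brown rain        |
|childhood good    |
|matrix read tower |
|black             |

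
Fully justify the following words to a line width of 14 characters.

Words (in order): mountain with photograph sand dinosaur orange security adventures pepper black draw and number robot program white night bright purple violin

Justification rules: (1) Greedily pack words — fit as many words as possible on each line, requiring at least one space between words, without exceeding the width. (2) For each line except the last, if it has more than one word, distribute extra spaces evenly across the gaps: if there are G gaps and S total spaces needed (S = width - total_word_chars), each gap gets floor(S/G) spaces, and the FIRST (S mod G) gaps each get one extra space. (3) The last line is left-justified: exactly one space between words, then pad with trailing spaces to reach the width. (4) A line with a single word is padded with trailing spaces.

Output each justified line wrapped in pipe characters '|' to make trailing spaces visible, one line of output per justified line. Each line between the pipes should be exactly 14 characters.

Line 1: ['mountain', 'with'] (min_width=13, slack=1)
Line 2: ['photograph'] (min_width=10, slack=4)
Line 3: ['sand', 'dinosaur'] (min_width=13, slack=1)
Line 4: ['orange'] (min_width=6, slack=8)
Line 5: ['security'] (min_width=8, slack=6)
Line 6: ['adventures'] (min_width=10, slack=4)
Line 7: ['pepper', 'black'] (min_width=12, slack=2)
Line 8: ['draw', 'and'] (min_width=8, slack=6)
Line 9: ['number', 'robot'] (min_width=12, slack=2)
Line 10: ['program', 'white'] (min_width=13, slack=1)
Line 11: ['night', 'bright'] (min_width=12, slack=2)
Line 12: ['purple', 'violin'] (min_width=13, slack=1)

Answer: |mountain  with|
|photograph    |
|sand  dinosaur|
|orange        |
|security      |
|adventures    |
|pepper   black|
|draw       and|
|number   robot|
|program  white|
|night   bright|
|purple violin |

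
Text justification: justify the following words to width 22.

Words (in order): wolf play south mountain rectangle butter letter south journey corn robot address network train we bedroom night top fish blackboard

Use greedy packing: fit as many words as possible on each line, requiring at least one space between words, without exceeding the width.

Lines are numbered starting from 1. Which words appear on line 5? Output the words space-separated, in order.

Answer: address network train

Derivation:
Line 1: ['wolf', 'play', 'south'] (min_width=15, slack=7)
Line 2: ['mountain', 'rectangle'] (min_width=18, slack=4)
Line 3: ['butter', 'letter', 'south'] (min_width=19, slack=3)
Line 4: ['journey', 'corn', 'robot'] (min_width=18, slack=4)
Line 5: ['address', 'network', 'train'] (min_width=21, slack=1)
Line 6: ['we', 'bedroom', 'night', 'top'] (min_width=20, slack=2)
Line 7: ['fish', 'blackboard'] (min_width=15, slack=7)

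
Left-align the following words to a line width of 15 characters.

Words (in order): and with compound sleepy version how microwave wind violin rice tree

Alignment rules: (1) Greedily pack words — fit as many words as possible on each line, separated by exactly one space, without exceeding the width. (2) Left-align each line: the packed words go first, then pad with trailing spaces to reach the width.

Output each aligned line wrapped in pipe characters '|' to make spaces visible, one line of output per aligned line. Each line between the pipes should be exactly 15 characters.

Line 1: ['and', 'with'] (min_width=8, slack=7)
Line 2: ['compound', 'sleepy'] (min_width=15, slack=0)
Line 3: ['version', 'how'] (min_width=11, slack=4)
Line 4: ['microwave', 'wind'] (min_width=14, slack=1)
Line 5: ['violin', 'rice'] (min_width=11, slack=4)
Line 6: ['tree'] (min_width=4, slack=11)

Answer: |and with       |
|compound sleepy|
|version how    |
|microwave wind |
|violin rice    |
|tree           |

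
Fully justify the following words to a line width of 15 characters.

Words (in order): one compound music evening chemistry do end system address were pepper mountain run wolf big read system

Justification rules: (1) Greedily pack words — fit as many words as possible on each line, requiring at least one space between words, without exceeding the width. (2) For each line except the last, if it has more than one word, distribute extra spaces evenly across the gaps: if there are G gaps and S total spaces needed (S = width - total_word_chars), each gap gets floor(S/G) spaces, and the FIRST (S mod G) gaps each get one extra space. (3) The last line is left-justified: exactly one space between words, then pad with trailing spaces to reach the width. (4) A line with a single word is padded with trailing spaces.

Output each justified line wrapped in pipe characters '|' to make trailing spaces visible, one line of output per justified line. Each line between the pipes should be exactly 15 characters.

Answer: |one    compound|
|music   evening|
|chemistry    do|
|end      system|
|address    were|
|pepper mountain|
|run   wolf  big|
|read system    |

Derivation:
Line 1: ['one', 'compound'] (min_width=12, slack=3)
Line 2: ['music', 'evening'] (min_width=13, slack=2)
Line 3: ['chemistry', 'do'] (min_width=12, slack=3)
Line 4: ['end', 'system'] (min_width=10, slack=5)
Line 5: ['address', 'were'] (min_width=12, slack=3)
Line 6: ['pepper', 'mountain'] (min_width=15, slack=0)
Line 7: ['run', 'wolf', 'big'] (min_width=12, slack=3)
Line 8: ['read', 'system'] (min_width=11, slack=4)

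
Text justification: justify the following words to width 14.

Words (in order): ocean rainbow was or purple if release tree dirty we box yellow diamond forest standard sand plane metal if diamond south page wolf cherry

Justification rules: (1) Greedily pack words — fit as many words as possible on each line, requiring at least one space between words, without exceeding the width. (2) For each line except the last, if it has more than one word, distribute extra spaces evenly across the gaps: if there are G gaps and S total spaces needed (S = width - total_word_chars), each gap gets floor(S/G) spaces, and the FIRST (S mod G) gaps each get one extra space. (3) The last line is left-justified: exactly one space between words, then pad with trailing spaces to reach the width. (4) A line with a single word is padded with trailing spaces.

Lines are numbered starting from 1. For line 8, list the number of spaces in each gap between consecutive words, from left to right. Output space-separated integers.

Answer: 1 1

Derivation:
Line 1: ['ocean', 'rainbow'] (min_width=13, slack=1)
Line 2: ['was', 'or', 'purple'] (min_width=13, slack=1)
Line 3: ['if', 'release'] (min_width=10, slack=4)
Line 4: ['tree', 'dirty', 'we'] (min_width=13, slack=1)
Line 5: ['box', 'yellow'] (min_width=10, slack=4)
Line 6: ['diamond', 'forest'] (min_width=14, slack=0)
Line 7: ['standard', 'sand'] (min_width=13, slack=1)
Line 8: ['plane', 'metal', 'if'] (min_width=14, slack=0)
Line 9: ['diamond', 'south'] (min_width=13, slack=1)
Line 10: ['page', 'wolf'] (min_width=9, slack=5)
Line 11: ['cherry'] (min_width=6, slack=8)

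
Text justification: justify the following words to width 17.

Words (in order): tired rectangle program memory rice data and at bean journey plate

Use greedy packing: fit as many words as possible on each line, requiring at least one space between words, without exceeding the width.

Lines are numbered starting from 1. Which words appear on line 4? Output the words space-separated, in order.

Line 1: ['tired', 'rectangle'] (min_width=15, slack=2)
Line 2: ['program', 'memory'] (min_width=14, slack=3)
Line 3: ['rice', 'data', 'and', 'at'] (min_width=16, slack=1)
Line 4: ['bean', 'journey'] (min_width=12, slack=5)
Line 5: ['plate'] (min_width=5, slack=12)

Answer: bean journey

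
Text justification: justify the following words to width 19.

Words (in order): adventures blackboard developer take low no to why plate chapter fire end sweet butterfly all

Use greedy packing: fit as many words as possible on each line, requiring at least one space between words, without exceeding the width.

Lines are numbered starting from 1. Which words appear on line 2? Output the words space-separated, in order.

Line 1: ['adventures'] (min_width=10, slack=9)
Line 2: ['blackboard'] (min_width=10, slack=9)
Line 3: ['developer', 'take', 'low'] (min_width=18, slack=1)
Line 4: ['no', 'to', 'why', 'plate'] (min_width=15, slack=4)
Line 5: ['chapter', 'fire', 'end'] (min_width=16, slack=3)
Line 6: ['sweet', 'butterfly', 'all'] (min_width=19, slack=0)

Answer: blackboard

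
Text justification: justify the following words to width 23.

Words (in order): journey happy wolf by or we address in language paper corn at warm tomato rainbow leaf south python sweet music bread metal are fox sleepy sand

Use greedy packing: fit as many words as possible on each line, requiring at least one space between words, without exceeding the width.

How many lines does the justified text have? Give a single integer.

Line 1: ['journey', 'happy', 'wolf', 'by'] (min_width=21, slack=2)
Line 2: ['or', 'we', 'address', 'in'] (min_width=16, slack=7)
Line 3: ['language', 'paper', 'corn', 'at'] (min_width=22, slack=1)
Line 4: ['warm', 'tomato', 'rainbow'] (min_width=19, slack=4)
Line 5: ['leaf', 'south', 'python', 'sweet'] (min_width=23, slack=0)
Line 6: ['music', 'bread', 'metal', 'are'] (min_width=21, slack=2)
Line 7: ['fox', 'sleepy', 'sand'] (min_width=15, slack=8)
Total lines: 7

Answer: 7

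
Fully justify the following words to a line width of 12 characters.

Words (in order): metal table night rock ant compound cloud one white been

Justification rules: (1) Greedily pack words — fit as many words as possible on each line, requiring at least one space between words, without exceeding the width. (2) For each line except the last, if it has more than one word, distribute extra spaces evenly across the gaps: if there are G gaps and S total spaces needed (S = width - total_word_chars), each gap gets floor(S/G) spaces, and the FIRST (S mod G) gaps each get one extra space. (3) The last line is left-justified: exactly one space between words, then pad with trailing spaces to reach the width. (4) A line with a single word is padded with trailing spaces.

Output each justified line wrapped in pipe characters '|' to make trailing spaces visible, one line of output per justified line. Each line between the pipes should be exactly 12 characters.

Line 1: ['metal', 'table'] (min_width=11, slack=1)
Line 2: ['night', 'rock'] (min_width=10, slack=2)
Line 3: ['ant', 'compound'] (min_width=12, slack=0)
Line 4: ['cloud', 'one'] (min_width=9, slack=3)
Line 5: ['white', 'been'] (min_width=10, slack=2)

Answer: |metal  table|
|night   rock|
|ant compound|
|cloud    one|
|white been  |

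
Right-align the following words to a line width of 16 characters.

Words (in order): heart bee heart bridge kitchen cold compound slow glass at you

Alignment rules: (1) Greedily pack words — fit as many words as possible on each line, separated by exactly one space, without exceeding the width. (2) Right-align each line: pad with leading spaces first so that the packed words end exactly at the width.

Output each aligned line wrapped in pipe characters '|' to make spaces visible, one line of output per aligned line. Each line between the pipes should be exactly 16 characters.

Answer: | heart bee heart|
|  bridge kitchen|
|   cold compound|
|   slow glass at|
|             you|

Derivation:
Line 1: ['heart', 'bee', 'heart'] (min_width=15, slack=1)
Line 2: ['bridge', 'kitchen'] (min_width=14, slack=2)
Line 3: ['cold', 'compound'] (min_width=13, slack=3)
Line 4: ['slow', 'glass', 'at'] (min_width=13, slack=3)
Line 5: ['you'] (min_width=3, slack=13)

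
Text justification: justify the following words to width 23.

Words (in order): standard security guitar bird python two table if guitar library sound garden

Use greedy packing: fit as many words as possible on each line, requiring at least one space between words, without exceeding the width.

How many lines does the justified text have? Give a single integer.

Answer: 4

Derivation:
Line 1: ['standard', 'security'] (min_width=17, slack=6)
Line 2: ['guitar', 'bird', 'python', 'two'] (min_width=22, slack=1)
Line 3: ['table', 'if', 'guitar', 'library'] (min_width=23, slack=0)
Line 4: ['sound', 'garden'] (min_width=12, slack=11)
Total lines: 4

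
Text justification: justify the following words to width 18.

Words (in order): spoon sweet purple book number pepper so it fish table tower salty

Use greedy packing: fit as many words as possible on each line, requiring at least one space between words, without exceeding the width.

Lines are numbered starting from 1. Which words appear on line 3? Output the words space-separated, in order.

Answer: so it fish table

Derivation:
Line 1: ['spoon', 'sweet', 'purple'] (min_width=18, slack=0)
Line 2: ['book', 'number', 'pepper'] (min_width=18, slack=0)
Line 3: ['so', 'it', 'fish', 'table'] (min_width=16, slack=2)
Line 4: ['tower', 'salty'] (min_width=11, slack=7)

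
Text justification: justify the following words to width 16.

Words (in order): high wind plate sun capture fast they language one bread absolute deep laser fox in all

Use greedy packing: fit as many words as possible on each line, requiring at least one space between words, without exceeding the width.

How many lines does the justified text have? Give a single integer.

Answer: 6

Derivation:
Line 1: ['high', 'wind', 'plate'] (min_width=15, slack=1)
Line 2: ['sun', 'capture', 'fast'] (min_width=16, slack=0)
Line 3: ['they', 'language'] (min_width=13, slack=3)
Line 4: ['one', 'bread'] (min_width=9, slack=7)
Line 5: ['absolute', 'deep'] (min_width=13, slack=3)
Line 6: ['laser', 'fox', 'in', 'all'] (min_width=16, slack=0)
Total lines: 6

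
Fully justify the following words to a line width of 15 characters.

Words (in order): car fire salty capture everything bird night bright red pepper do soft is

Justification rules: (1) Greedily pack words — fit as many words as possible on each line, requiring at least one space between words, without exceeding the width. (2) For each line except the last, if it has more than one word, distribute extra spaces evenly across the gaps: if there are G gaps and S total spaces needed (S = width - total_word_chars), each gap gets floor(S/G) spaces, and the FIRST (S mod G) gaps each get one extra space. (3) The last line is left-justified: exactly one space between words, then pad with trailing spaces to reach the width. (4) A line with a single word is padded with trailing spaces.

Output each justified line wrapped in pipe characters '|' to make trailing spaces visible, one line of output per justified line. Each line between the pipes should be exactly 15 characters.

Answer: |car  fire salty|
|capture        |
|everything bird|
|night    bright|
|red  pepper  do|
|soft is        |

Derivation:
Line 1: ['car', 'fire', 'salty'] (min_width=14, slack=1)
Line 2: ['capture'] (min_width=7, slack=8)
Line 3: ['everything', 'bird'] (min_width=15, slack=0)
Line 4: ['night', 'bright'] (min_width=12, slack=3)
Line 5: ['red', 'pepper', 'do'] (min_width=13, slack=2)
Line 6: ['soft', 'is'] (min_width=7, slack=8)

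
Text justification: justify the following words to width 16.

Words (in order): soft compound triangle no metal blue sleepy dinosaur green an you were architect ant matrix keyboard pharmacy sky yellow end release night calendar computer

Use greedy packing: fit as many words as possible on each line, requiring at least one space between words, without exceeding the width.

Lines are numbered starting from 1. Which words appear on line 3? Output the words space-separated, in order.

Answer: metal blue

Derivation:
Line 1: ['soft', 'compound'] (min_width=13, slack=3)
Line 2: ['triangle', 'no'] (min_width=11, slack=5)
Line 3: ['metal', 'blue'] (min_width=10, slack=6)
Line 4: ['sleepy', 'dinosaur'] (min_width=15, slack=1)
Line 5: ['green', 'an', 'you'] (min_width=12, slack=4)
Line 6: ['were', 'architect'] (min_width=14, slack=2)
Line 7: ['ant', 'matrix'] (min_width=10, slack=6)
Line 8: ['keyboard'] (min_width=8, slack=8)
Line 9: ['pharmacy', 'sky'] (min_width=12, slack=4)
Line 10: ['yellow', 'end'] (min_width=10, slack=6)
Line 11: ['release', 'night'] (min_width=13, slack=3)
Line 12: ['calendar'] (min_width=8, slack=8)
Line 13: ['computer'] (min_width=8, slack=8)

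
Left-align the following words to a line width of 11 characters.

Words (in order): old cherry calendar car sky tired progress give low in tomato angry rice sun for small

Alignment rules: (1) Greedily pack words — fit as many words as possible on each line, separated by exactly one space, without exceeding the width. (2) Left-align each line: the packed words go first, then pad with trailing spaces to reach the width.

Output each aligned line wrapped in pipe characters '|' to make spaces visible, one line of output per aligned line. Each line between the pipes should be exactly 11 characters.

Line 1: ['old', 'cherry'] (min_width=10, slack=1)
Line 2: ['calendar'] (min_width=8, slack=3)
Line 3: ['car', 'sky'] (min_width=7, slack=4)
Line 4: ['tired'] (min_width=5, slack=6)
Line 5: ['progress'] (min_width=8, slack=3)
Line 6: ['give', 'low', 'in'] (min_width=11, slack=0)
Line 7: ['tomato'] (min_width=6, slack=5)
Line 8: ['angry', 'rice'] (min_width=10, slack=1)
Line 9: ['sun', 'for'] (min_width=7, slack=4)
Line 10: ['small'] (min_width=5, slack=6)

Answer: |old cherry |
|calendar   |
|car sky    |
|tired      |
|progress   |
|give low in|
|tomato     |
|angry rice |
|sun for    |
|small      |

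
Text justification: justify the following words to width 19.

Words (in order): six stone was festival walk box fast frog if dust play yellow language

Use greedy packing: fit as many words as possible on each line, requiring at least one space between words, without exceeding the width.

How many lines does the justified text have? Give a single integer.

Line 1: ['six', 'stone', 'was'] (min_width=13, slack=6)
Line 2: ['festival', 'walk', 'box'] (min_width=17, slack=2)
Line 3: ['fast', 'frog', 'if', 'dust'] (min_width=17, slack=2)
Line 4: ['play', 'yellow'] (min_width=11, slack=8)
Line 5: ['language'] (min_width=8, slack=11)
Total lines: 5

Answer: 5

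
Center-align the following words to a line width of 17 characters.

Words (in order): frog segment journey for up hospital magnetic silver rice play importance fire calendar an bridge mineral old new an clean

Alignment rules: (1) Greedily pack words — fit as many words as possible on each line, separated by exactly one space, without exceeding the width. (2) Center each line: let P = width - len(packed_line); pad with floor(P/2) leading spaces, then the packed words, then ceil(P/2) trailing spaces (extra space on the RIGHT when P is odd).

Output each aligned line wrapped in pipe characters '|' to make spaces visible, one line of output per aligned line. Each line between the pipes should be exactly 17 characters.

Answer: |  frog segment   |
| journey for up  |
|hospital magnetic|
|silver rice play |
| importance fire |
|   calendar an   |
| bridge mineral  |
|old new an clean |

Derivation:
Line 1: ['frog', 'segment'] (min_width=12, slack=5)
Line 2: ['journey', 'for', 'up'] (min_width=14, slack=3)
Line 3: ['hospital', 'magnetic'] (min_width=17, slack=0)
Line 4: ['silver', 'rice', 'play'] (min_width=16, slack=1)
Line 5: ['importance', 'fire'] (min_width=15, slack=2)
Line 6: ['calendar', 'an'] (min_width=11, slack=6)
Line 7: ['bridge', 'mineral'] (min_width=14, slack=3)
Line 8: ['old', 'new', 'an', 'clean'] (min_width=16, slack=1)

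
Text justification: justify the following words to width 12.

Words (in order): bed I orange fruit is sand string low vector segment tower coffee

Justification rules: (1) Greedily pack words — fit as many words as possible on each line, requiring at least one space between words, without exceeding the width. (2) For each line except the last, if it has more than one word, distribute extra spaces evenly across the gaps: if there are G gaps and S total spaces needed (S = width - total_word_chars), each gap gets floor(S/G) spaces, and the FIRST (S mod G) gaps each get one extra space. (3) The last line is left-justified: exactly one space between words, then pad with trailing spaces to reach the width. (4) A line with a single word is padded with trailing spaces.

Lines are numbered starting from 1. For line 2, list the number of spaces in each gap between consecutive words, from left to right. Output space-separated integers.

Line 1: ['bed', 'I', 'orange'] (min_width=12, slack=0)
Line 2: ['fruit', 'is'] (min_width=8, slack=4)
Line 3: ['sand', 'string'] (min_width=11, slack=1)
Line 4: ['low', 'vector'] (min_width=10, slack=2)
Line 5: ['segment'] (min_width=7, slack=5)
Line 6: ['tower', 'coffee'] (min_width=12, slack=0)

Answer: 5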